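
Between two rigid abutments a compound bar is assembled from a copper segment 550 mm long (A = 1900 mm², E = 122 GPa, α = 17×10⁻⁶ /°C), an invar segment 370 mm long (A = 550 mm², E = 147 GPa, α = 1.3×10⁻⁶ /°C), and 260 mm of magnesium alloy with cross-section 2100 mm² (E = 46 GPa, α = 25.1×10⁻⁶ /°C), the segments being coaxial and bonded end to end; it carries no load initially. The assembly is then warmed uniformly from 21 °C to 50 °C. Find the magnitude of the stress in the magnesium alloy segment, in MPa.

σ ≈ 23.4 MPa (compressive)

With the walls removed the bar would change length by δ_free = Σ αᵢΔT Lᵢ = 17×10⁻⁶×29×550 + 1.3×10⁻⁶×29×370 + 25.1×10⁻⁶×29×260 = 0.4744 mm.
The walls prevent any net length change, so an axial force P (same in every segment) develops. Compatibility: P · Σ Lᵢ/(AᵢEᵢ) = δ_free.
Σ Lᵢ/(AᵢEᵢ) = 550/(1900×122×10³) + 370/(550×147×10³) + 260/(2100×46×10³) = 9.641×10⁻⁶ mm/N.
P = 0.4744 / 9.641×10⁻⁶ = 49200 N = 49.2 kN, compressive.
σ_{magnesium alloy} = P / A = 49200 / 2100 = 23.43 MPa.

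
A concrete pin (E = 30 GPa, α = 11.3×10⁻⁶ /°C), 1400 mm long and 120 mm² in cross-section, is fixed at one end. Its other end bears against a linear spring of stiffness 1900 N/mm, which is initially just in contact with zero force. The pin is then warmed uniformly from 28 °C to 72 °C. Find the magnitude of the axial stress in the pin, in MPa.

σ ≈ 6.34 MPa (compressive)

The unrestrained thermal change is αΔT L = 11.3×10⁻⁶ × 44 × 1400 = 0.6961 mm.
With a force P in the spring, the elastic change of the pin is PL/(AE) and that of the spring is P/k; compatibility requires their sum to equal δ_free.
P [ L/(AE) + 1/k ] = δ_free → P [ 1400/(120×30×10³) + 1/(1900) ] = 0.6961.
P = 0.6961 / 0.0009152 = 760.6 N.
σ = P/A = 760.6/120 = 6.338 MPa.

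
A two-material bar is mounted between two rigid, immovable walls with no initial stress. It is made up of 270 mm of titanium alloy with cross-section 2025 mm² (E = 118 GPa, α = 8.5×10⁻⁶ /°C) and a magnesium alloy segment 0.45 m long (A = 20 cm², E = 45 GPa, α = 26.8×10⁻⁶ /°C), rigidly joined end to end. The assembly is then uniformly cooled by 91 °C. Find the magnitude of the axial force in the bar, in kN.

P ≈ 213 kN (tensile)

If the supports were absent, the total length change would be Σ αᵢΔT Lᵢ = 8.5×10⁻⁶×91×270 + 26.8×10⁻⁶×91×450 = 1.306 mm.
The walls prevent any net length change, so an axial force P (same in every segment) develops. Compatibility: P · Σ Lᵢ/(AᵢEᵢ) = δ_free.
Σ Lᵢ/(AᵢEᵢ) = 270/(2025×118×10³) + 450/(2000×45×10³) = 6.13×10⁻⁶ mm/N.
So P = 1.306 / 6.13×10⁻⁶ = 213.1 kN, tensile.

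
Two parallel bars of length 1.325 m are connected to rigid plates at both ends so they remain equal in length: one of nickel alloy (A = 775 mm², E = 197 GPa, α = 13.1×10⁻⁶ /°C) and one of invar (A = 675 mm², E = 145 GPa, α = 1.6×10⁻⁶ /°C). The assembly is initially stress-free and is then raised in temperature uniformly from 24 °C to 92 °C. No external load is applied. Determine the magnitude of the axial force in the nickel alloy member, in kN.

Both members must finish at the same length. With the larger α, the nickel alloy tends to over-expand; the plates restrain it, putting the nickel alloy in compression and the invar in tension. With no external load the two internal forces are equal and opposite, magnitude P.
Setting the final lengths equal and cancelling L: (α₁ − α₂)ΔT = P/(A₁E₁) + P/(A₂E₂).
|α₁ − α₂|·ΔT = 11.5×10⁻⁶ × 68 = 0.000782.
1/(A₁E₁) + 1/(A₂E₂) = 1/(775×197×10³) + 1/(675×145×10³) = 1.677×10⁻⁸ N⁻¹.
P = 0.000782 / 1.677×10⁻⁸ = 46640 N = 46.64 kN.

P ≈ 46.6 kN (compressive in the nickel alloy)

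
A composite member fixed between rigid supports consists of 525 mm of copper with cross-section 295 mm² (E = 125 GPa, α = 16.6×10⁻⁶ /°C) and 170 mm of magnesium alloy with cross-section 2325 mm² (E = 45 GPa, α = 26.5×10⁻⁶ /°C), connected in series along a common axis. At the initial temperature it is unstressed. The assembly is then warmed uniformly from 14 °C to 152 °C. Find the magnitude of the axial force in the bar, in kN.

If the supports were absent, the total length change would be Σ αᵢΔT Lᵢ = 16.6×10⁻⁶×138×525 + 26.5×10⁻⁶×138×170 = 1.824 mm.
The rigid supports impose zero overall length change; the single axial force P common to all segments must satisfy P Σ Lᵢ/(AᵢEᵢ) = δ_free.
Σ Lᵢ/(AᵢEᵢ) = 525/(295×125×10³) + 170/(2325×45×10³) = 1.586×10⁻⁵ mm/N.
P = 1.824 / 1.586×10⁻⁵ = 115000 N = 115 kN, compressive.

P ≈ 115 kN (compressive)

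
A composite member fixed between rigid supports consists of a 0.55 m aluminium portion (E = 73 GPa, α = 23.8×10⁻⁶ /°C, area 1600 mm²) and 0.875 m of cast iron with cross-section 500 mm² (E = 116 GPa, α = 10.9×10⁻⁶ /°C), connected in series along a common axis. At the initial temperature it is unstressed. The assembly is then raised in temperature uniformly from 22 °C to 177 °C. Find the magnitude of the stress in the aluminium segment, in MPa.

Free thermal expansion of the whole bar: Σ αᵢΔT Lᵢ = 23.8×10⁻⁶×155×550 + 10.9×10⁻⁶×155×875 = 3.507 mm.
The rigid supports impose zero overall length change; the single axial force P common to all segments must satisfy P Σ Lᵢ/(AᵢEᵢ) = δ_free.
Σ Lᵢ/(AᵢEᵢ) = 550/(1600×73×10³) + 875/(500×116×10³) = 1.98×10⁻⁵ mm/N.
So P = 3.507 / 1.98×10⁻⁵ = 177.2 kN, compressive.
σ_{aluminium} = P / A = 177200 / 1600 = 110.7 MPa.

σ ≈ 111 MPa (compressive)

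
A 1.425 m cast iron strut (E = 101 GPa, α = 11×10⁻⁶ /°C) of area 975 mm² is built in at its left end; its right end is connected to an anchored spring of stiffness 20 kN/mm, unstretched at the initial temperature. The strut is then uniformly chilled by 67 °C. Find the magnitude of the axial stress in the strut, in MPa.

σ ≈ 16.7 MPa (tensile)

If the spring were absent the strut would shorten by αΔT L = 11×10⁻⁶ × 67 × 1425 = 1.05 mm.
Let P be the tensile force in the spring. The strut extends elastically by PL/(AE) and the spring stretches by P/k; together these equal δ_free.
P [ L/(AE) + 1/k ] = δ_free → P [ 1425/(975×101×10³) + 1/(20×10³) ] = 1.05.
P = 1.05 / 6.447×10⁻⁵ = 16290 N.
σ = P/A = 16290/975 = 16.71 MPa.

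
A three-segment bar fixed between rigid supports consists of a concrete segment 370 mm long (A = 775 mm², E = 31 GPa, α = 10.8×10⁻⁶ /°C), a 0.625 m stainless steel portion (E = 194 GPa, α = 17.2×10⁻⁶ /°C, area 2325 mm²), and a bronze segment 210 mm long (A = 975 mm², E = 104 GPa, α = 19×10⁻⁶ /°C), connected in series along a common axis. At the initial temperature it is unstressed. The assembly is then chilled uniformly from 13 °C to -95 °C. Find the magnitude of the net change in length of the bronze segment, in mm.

With the walls removed the bar would change length by δ_free = Σ αᵢΔT Lᵢ = 10.8×10⁻⁶×108×370 + 17.2×10⁻⁶×108×625 + 19×10⁻⁶×108×210 = 2.023 mm.
The walls prevent any net length change, so an axial force P (same in every segment) develops. Compatibility: P · Σ Lᵢ/(AᵢEᵢ) = δ_free.
Σ Lᵢ/(AᵢEᵢ) = 370/(775×31×10³) + 625/(2325×194×10³) + 210/(975×104×10³) = 1.886×10⁻⁵ mm/N.
Hence P = δ_free / Σ(L/AE) = 2.023/1.886×10⁻⁵ = 107.3 kN (tensile).
For the bronze segment, free thermal change = 19×10⁻⁶×108×210 = 0.4309 mm and elastic change from P = 107300×210/(975×104×10³) = 0.2222 mm; these oppose, so the net change is 0.209 mm (segment shortens).

|ΔL| ≈ 0.209 mm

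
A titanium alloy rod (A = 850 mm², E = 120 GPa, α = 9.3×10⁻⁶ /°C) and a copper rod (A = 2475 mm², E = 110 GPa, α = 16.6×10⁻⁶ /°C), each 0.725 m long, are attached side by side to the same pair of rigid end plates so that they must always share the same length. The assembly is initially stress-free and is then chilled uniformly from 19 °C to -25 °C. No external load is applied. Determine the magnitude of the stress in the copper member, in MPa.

σ ≈ 9.63 MPa (tensile)

Both members must finish at the same length. With the larger α, the copper tends to over-contract; the plates restrain it, putting the copper in tension and the titanium alloy in compression. With no external load the two internal forces are equal and opposite, magnitude P.
Equating the net (thermal + elastic) strains gives |α₁ − α₂|·ΔT = P·[1/(A₁E₁) + 1/(A₂E₂)].
|α₁ − α₂|·ΔT = 7.3×10⁻⁶ × 44 = 0.0003212.
1/(A₁E₁) + 1/(A₂E₂) = 1/(850×120×10³) + 1/(2475×110×10³) = 1.348×10⁻⁸ N⁻¹.
P = 0.0003212 / 1.348×10⁻⁸ = 23830 N = 23.83 kN.
σ_{copper} = P/A₂ = 23830/2475 = 9.63 MPa, tensile.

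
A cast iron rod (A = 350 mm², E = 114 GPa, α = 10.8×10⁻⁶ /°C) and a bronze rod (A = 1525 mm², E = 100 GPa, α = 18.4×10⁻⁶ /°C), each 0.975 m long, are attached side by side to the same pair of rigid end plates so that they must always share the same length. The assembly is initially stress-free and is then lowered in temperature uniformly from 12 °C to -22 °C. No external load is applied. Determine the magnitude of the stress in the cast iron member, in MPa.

σ ≈ 23.3 MPa (compressive)

Equilibrium of a rigid end plate with no external load gives equal and opposite internal forces ±P in the two members. Since α_{bronze} > α_{cast iron}, cooling drives the bronze into tension and the cast iron into compression.
Setting the final lengths equal and cancelling L: (α₁ − α₂)ΔT = P/(A₁E₁) + P/(A₂E₂).
|α₁ − α₂|·ΔT = 7.6×10⁻⁶ × 34 = 0.0002584.
1/(A₁E₁) + 1/(A₂E₂) = 1/(350×114×10³) + 1/(1525×100×10³) = 3.162×10⁻⁸ N⁻¹.
P = 0.0002584 / 3.162×10⁻⁸ = 8172 N = 8.172 kN.
σ_{cast iron} = P/A₁ = 8172/350 = 23.35 MPa, compressive.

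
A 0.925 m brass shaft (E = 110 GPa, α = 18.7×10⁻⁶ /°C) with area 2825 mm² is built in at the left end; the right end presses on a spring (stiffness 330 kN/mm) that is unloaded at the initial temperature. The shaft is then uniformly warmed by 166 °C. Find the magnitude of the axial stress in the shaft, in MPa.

σ ≈ 169 MPa (compressive)

Free thermal expansion: δ_free = αΔT L = 18.7×10⁻⁶ × 166 × 925 = 2.871 mm.
Let P be the compressive force at the spring. The shaft shortens elastically by PL/(AE) and the spring compresses by P/k; together these equal δ_free.
So P = δ_free / [L/(AE) + 1/k] = 2.871 / [ 925/(2825×110×10³) + 1/(330×10³) ].
P = 2.871 / 6.007×10⁻⁶ = 478000 N.
σ = P/A = 478000/2825 = 169.2 MPa.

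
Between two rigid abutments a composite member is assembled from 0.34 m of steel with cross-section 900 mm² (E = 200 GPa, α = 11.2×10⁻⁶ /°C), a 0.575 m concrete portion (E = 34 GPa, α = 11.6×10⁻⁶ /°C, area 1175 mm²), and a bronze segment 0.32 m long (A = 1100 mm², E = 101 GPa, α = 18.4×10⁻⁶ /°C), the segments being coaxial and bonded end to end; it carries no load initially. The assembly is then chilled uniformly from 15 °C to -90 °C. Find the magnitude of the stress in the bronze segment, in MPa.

σ ≈ 81.5 MPa (tensile)

Free thermal contraction of the whole bar: Σ αᵢΔT Lᵢ = 11.2×10⁻⁶×105×340 + 11.6×10⁻⁶×105×575 + 18.4×10⁻⁶×105×320 = 1.718 mm.
Since the ends are fixed, an axial force P builds up, equal in every segment, with P · Σ Lᵢ/(AᵢEᵢ) = δ_free.
Σ Lᵢ/(AᵢEᵢ) = 340/(900×200×10³) + 575/(1175×34×10³) + 320/(1100×101×10³) = 1.916×10⁻⁵ mm/N.
P = 1.718 / 1.916×10⁻⁵ = 89680 N = 89.68 kN, tensile.
σ_{bronze} = P / A = 89680 / 1100 = 81.53 MPa.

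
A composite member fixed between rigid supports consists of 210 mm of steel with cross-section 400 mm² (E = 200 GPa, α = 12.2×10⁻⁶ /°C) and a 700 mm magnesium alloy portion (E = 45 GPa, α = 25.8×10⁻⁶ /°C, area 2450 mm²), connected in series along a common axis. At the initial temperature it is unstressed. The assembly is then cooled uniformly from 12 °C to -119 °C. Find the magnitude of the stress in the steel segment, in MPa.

σ ≈ 753 MPa (tensile)

If the supports were absent, the total length change would be Σ αᵢΔT Lᵢ = 12.2×10⁻⁶×131×210 + 25.8×10⁻⁶×131×700 = 2.701 mm.
The rigid supports impose zero overall length change; the single axial force P common to all segments must satisfy P Σ Lᵢ/(AᵢEᵢ) = δ_free.
Σ Lᵢ/(AᵢEᵢ) = 210/(400×200×10³) + 700/(2450×45×10³) = 8.974×10⁻⁶ mm/N.
P = 2.701 / 8.974×10⁻⁶ = 301000 N = 301 kN, tensile.
σ_{steel} = P / A = 301000 / 400 = 752.6 MPa.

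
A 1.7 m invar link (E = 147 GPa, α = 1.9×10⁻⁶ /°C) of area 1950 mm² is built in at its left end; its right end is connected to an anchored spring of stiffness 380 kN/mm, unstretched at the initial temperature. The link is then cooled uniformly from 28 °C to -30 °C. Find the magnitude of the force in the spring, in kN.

Free thermal contraction: δ_free = αΔT L = 1.9×10⁻⁶ × 58 × 1700 = 0.1873 mm.
Let P be the tensile force in the spring. The link extends elastically by PL/(AE) and the spring stretches by P/k; together these equal δ_free.
So P = δ_free / [L/(AE) + 1/k] = 0.1873 / [ 1700/(1950×147×10³) + 1/(380×10³) ].
P = 0.1873 / 8.562×10⁻⁶ = 21880 N.

P ≈ 21.9 kN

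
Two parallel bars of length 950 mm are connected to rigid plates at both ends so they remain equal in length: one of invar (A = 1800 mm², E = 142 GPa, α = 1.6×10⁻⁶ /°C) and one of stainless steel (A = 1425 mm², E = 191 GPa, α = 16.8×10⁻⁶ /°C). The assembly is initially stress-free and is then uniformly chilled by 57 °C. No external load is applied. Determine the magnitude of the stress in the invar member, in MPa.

Equilibrium of a rigid end plate with no external load gives equal and opposite internal forces ±P in the two members. Since α_{stainless steel} > α_{invar}, cooling drives the stainless steel into tension and the invar into compression.
Setting the final lengths equal and cancelling L: (α₁ − α₂)ΔT = P/(A₁E₁) + P/(A₂E₂).
|α₁ − α₂|·ΔT = 15.2×10⁻⁶ × 57 = 0.0008664.
1/(A₁E₁) + 1/(A₂E₂) = 1/(1800×142×10³) + 1/(1425×191×10³) = 7.586×10⁻⁹ N⁻¹.
So P = 0.0008664 / 7.586×10⁻⁹ = 114.2 kN.
σ_{invar} = P/A₁ = 114200/1800 = 63.45 MPa, compressive.

σ ≈ 63.4 MPa (compressive)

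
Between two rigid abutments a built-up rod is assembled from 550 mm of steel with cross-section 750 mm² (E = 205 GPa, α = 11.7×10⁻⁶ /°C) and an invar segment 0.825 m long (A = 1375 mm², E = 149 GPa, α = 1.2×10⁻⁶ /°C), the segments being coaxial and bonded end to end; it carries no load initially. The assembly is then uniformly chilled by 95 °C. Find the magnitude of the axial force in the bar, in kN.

With the walls removed the bar would change length by δ_free = Σ αᵢΔT Lᵢ = 11.7×10⁻⁶×95×550 + 1.2×10⁻⁶×95×825 = 0.7054 mm.
The rigid supports impose zero overall length change; the single axial force P common to all segments must satisfy P Σ Lᵢ/(AᵢEᵢ) = δ_free.
Σ Lᵢ/(AᵢEᵢ) = 550/(750×205×10³) + 825/(1375×149×10³) = 7.604×10⁻⁶ mm/N.
P = 0.7054 / 7.604×10⁻⁶ = 92760 N = 92.76 kN, tensile.

P ≈ 92.8 kN (tensile)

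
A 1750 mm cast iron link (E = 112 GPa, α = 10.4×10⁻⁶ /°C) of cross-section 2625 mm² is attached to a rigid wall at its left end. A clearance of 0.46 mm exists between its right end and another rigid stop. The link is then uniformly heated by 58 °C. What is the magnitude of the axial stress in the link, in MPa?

σ ≈ 38.1 MPa (compressive)

Free thermal elongation = αΔT L = 10.4×10⁻⁶ × 58 × 1750 = 1.056 mm.
After closing the 0.46 mm clearance, 1.056 − 0.46 = 0.5956 mm of expansion remains to be suppressed by the wall.
Compatibility: PL/(AE) = 0.5956 mm, so σ = P/A = E × (0.5956/1750) = 38.12 MPa.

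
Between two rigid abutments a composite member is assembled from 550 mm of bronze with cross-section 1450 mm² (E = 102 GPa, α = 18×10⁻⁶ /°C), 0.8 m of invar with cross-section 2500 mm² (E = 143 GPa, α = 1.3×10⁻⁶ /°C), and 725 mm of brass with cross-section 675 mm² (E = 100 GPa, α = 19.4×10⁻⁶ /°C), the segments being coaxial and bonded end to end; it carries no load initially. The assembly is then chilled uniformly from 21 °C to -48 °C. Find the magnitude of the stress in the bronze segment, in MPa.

σ ≈ 71.3 MPa (tensile)

Free thermal contraction of the whole bar: Σ αᵢΔT Lᵢ = 18×10⁻⁶×69×550 + 1.3×10⁻⁶×69×800 + 19.4×10⁻⁶×69×725 = 1.725 mm.
Since the ends are fixed, an axial force P builds up, equal in every segment, with P · Σ Lᵢ/(AᵢEᵢ) = δ_free.
The series flexibility is Σ Lᵢ/(AᵢEᵢ) = 550/(1450×102×10³) + 800/(2500×143×10³) + 725/(675×100×10³) = 1.67×10⁻⁵ mm/N.
So P = 1.725 / 1.67×10⁻⁵ = 103.3 kN, tensile.
σ_{bronze} = P / A = 103300 / 1450 = 71.26 MPa.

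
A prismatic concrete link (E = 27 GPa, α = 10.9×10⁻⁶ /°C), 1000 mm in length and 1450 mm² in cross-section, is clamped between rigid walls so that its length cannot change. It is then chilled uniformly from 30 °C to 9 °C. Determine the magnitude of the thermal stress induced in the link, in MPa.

The supports are rigid, so the total axial strain is zero. The restrained thermal strain is ε = αΔT = 10.9×10⁻⁶ × 21 = 228.9×10⁻⁶.
σ = EαΔT = 27×10³ × 10.9×10⁻⁶ × 21 = 6.18 MPa (tensile; the link is trying to contract).

σ ≈ 6.18 MPa (tensile)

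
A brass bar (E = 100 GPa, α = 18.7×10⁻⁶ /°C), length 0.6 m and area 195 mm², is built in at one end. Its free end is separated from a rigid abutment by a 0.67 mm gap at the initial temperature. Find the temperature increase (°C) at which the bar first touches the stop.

Contact occurs when the free expansion equals the gap: αΔT L = 0.67 mm.
ΔT = 0.67 / (18.7×10⁻⁶ × 600) = 59.71 °C.

ΔT ≈ 59.7 °C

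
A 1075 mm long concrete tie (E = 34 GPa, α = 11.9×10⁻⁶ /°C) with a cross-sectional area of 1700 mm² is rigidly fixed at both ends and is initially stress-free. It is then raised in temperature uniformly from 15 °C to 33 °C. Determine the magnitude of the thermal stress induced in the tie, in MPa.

σ ≈ 7.28 MPa (compressive)

With length fixed, the mechanical strain must cancel the thermal strain αΔT = 11.9×10⁻⁶ × 18 = 214.2×10⁻⁶.
Hence σ = E·αΔT = 34×10³ × 214.2×10⁻⁶ = 7.283 MPa, compressive.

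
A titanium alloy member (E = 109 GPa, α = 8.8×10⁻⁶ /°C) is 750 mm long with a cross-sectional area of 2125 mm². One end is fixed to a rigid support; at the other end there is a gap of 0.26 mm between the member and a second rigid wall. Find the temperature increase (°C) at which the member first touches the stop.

Contact occurs when the free expansion equals the gap: αΔT L = 0.26 mm.
So ΔT = g/(αL) = 0.26/(8.8×10⁻⁶ × 750) = 39.39 °C.

ΔT ≈ 39.4 °C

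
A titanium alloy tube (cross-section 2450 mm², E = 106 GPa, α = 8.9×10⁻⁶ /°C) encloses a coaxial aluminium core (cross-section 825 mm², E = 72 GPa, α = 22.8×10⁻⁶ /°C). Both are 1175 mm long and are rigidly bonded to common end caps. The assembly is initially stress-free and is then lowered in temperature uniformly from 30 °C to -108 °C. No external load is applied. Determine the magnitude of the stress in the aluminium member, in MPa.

Equilibrium of a rigid end plate with no external load gives equal and opposite internal forces ±P in the two members. Since α_{aluminium} > α_{titanium alloy}, cooling drives the aluminium into tension and the titanium alloy into compression.
Setting the final lengths equal and cancelling L: (α₁ − α₂)ΔT = P/(A₁E₁) + P/(A₂E₂).
|α₁ − α₂|·ΔT = 13.9×10⁻⁶ × 138 = 0.001918.
1/(A₁E₁) + 1/(A₂E₂) = 1/(2450×106×10³) + 1/(825×72×10³) = 2.069×10⁻⁸ N⁻¹.
So P = 0.001918 / 2.069×10⁻⁸ = 92.73 kN.
σ_{aluminium} = P/A₂ = 92730/825 = 112.4 MPa, tensile.

σ ≈ 112 MPa (tensile)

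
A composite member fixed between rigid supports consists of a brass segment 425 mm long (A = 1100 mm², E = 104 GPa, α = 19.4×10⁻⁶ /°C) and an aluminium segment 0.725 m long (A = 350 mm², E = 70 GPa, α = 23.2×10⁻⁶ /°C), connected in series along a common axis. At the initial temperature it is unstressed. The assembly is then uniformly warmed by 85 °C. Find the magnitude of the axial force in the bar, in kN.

With the walls removed the bar would change length by δ_free = Σ αᵢΔT Lᵢ = 19.4×10⁻⁶×85×425 + 23.2×10⁻⁶×85×725 = 2.131 mm.
The rigid supports impose zero overall length change; the single axial force P common to all segments must satisfy P Σ Lᵢ/(AᵢEᵢ) = δ_free.
Σ Lᵢ/(AᵢEᵢ) = 425/(1100×104×10³) + 725/(350×70×10³) = 3.331×10⁻⁵ mm/N.
So P = 2.131 / 3.331×10⁻⁵ = 63.97 kN, compressive.

P ≈ 64 kN (compressive)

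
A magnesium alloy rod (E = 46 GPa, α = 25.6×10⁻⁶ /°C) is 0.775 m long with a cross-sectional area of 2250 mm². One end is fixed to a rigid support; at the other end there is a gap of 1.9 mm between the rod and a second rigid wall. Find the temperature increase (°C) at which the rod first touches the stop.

ΔT ≈ 95.8 °C

Contact occurs when the free expansion equals the gap: αΔT L = 1.9 mm.
So ΔT = g/(αL) = 1.9/(25.6×10⁻⁶ × 775) = 95.77 °C.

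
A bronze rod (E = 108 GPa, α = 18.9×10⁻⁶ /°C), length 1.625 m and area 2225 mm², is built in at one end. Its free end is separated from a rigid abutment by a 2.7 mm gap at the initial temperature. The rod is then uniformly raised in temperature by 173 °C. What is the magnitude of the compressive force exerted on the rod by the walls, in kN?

Unrestrained expansion: δ_free = αΔT L = 18.9×10⁻⁶ × 173 × 1625 = 5.313 mm.
This exceeds the 2.7 mm gap, so the wall pushes back. The portion of expansion that must be recovered elastically is δ_free − gap = 5.313 − 2.7 = 2.613 mm.
Compatibility: PL/(AE) = 2.613 mm, so σ = P/A = E × (2.613/1625) = 173.7 MPa.
Force on the wall = σA = 173.7 × 2225 mm² = 386.4 kN.

P ≈ 386 kN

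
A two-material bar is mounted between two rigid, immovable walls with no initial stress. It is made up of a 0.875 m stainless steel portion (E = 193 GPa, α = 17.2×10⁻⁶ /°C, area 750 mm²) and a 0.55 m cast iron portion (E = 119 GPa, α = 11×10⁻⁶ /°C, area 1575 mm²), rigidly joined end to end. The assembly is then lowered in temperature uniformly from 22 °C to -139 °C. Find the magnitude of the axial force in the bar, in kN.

P ≈ 378 kN (tensile)

Free thermal contraction of the whole bar: Σ αᵢΔT Lᵢ = 17.2×10⁻⁶×161×875 + 11×10⁻⁶×161×550 = 3.397 mm.
Since the ends are fixed, an axial force P builds up, equal in every segment, with P · Σ Lᵢ/(AᵢEᵢ) = δ_free.
The series flexibility is Σ Lᵢ/(AᵢEᵢ) = 875/(750×193×10³) + 550/(1575×119×10³) = 8.979×10⁻⁶ mm/N.
So P = 3.397 / 8.979×10⁻⁶ = 378.3 kN, tensile.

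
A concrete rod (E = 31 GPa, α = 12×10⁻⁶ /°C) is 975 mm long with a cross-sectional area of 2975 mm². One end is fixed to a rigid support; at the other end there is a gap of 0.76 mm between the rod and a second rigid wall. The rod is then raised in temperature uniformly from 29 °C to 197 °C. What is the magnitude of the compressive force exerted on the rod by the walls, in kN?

P ≈ 114 kN

Unrestrained expansion: δ_free = αΔT L = 12×10⁻⁶ × 168 × 975 = 1.966 mm.
This exceeds the 0.76 mm gap, so the wall pushes back. The portion of expansion that must be recovered elastically is δ_free − gap = 1.966 − 0.76 = 1.206 mm.
Compatibility: PL/(AE) = 1.206 mm, so σ = P/A = E × (1.206/975) = 38.33 MPa.
P = σA = 38.33 × 2975 = 114 kN.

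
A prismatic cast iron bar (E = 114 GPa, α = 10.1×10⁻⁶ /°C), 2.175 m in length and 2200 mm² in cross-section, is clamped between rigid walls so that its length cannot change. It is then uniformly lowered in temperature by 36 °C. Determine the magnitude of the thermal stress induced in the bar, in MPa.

σ ≈ 41.5 MPa (tensile)

The supports are rigid, so the total axial strain is zero. The restrained thermal strain is ε = αΔT = 10.1×10⁻⁶ × 36 = 363.6×10⁻⁶.
σ = EαΔT = 114×10³ × 10.1×10⁻⁶ × 36 = 41.45 MPa (tensile; the bar is trying to contract).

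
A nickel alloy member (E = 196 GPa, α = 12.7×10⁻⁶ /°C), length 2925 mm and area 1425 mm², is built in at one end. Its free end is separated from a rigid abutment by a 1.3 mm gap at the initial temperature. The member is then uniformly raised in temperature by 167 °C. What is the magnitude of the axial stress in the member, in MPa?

σ ≈ 329 MPa (compressive)

Unrestrained expansion: δ_free = αΔT L = 12.7×10⁻⁶ × 167 × 2925 = 6.204 mm.
After closing the 1.3 mm clearance, 6.204 − 1.3 = 4.904 mm of expansion remains to be suppressed by the wall.
That suppressed elongation corresponds to σ = E·Δ/L = 196×10³ × 4.904/2925 = 328.6 MPa.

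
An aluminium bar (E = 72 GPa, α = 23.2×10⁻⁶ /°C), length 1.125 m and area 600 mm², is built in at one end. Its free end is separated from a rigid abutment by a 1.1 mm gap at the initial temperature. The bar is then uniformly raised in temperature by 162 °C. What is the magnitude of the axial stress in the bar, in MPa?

Unrestrained expansion: δ_free = αΔT L = 23.2×10⁻⁶ × 162 × 1125 = 4.228 mm.
The gap closes (δ_free > 1.1 mm) and the wall then resists a further 4.228 − 1.1 = 3.128 mm of expansion.
So σ = E(δ_free − g)/L = 72×10³ × 3.128/1125 = 200.2 MPa.

σ ≈ 200 MPa (compressive)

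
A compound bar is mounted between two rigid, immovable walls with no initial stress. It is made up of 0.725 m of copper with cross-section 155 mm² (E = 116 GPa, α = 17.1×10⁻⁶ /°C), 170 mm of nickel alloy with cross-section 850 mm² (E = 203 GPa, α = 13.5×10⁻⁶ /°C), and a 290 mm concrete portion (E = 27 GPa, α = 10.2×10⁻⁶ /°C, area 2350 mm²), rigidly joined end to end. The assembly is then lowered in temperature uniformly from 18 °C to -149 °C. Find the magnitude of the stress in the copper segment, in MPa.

If the supports were absent, the total length change would be Σ αᵢΔT Lᵢ = 17.1×10⁻⁶×167×725 + 13.5×10⁻⁶×167×170 + 10.2×10⁻⁶×167×290 = 2.948 mm.
The walls prevent any net length change, so an axial force P (same in every segment) develops. Compatibility: P · Σ Lᵢ/(AᵢEᵢ) = δ_free.
The series flexibility is Σ Lᵢ/(AᵢEᵢ) = 725/(155×116×10³) + 170/(850×203×10³) + 290/(2350×27×10³) = 4.588×10⁻⁵ mm/N.
P = 2.948 / 4.588×10⁻⁵ = 64250 N = 64.25 kN, tensile.
σ_{copper} = P / A = 64250 / 155 = 414.5 MPa.

σ ≈ 415 MPa (tensile)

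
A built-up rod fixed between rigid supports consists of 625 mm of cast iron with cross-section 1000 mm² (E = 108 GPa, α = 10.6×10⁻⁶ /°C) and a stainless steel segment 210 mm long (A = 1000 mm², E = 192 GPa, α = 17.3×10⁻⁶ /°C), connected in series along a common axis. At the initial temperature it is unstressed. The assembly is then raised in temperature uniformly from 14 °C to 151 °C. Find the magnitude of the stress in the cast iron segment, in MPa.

With the walls removed the bar would change length by δ_free = Σ αᵢΔT Lᵢ = 10.6×10⁻⁶×137×625 + 17.3×10⁻⁶×137×210 = 1.405 mm.
Since the ends are fixed, an axial force P builds up, equal in every segment, with P · Σ Lᵢ/(AᵢEᵢ) = δ_free.
Σ Lᵢ/(AᵢEᵢ) = 625/(1000×108×10³) + 210/(1000×192×10³) = 6.881×10⁻⁶ mm/N.
P = 1.405 / 6.881×10⁻⁶ = 204200 N = 204.2 kN, compressive.
σ_{cast iron} = P / A = 204200 / 1000 = 204.2 MPa.

σ ≈ 204 MPa (compressive)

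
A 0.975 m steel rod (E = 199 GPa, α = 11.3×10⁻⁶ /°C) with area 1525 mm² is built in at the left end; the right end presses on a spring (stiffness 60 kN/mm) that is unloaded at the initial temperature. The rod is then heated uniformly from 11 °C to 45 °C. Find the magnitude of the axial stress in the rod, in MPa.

If the spring were absent the rod would lengthen by αΔT L = 11.3×10⁻⁶ × 34 × 975 = 0.3746 mm.
With a force P in the spring, the elastic change of the rod is PL/(AE) and that of the spring is P/k; compatibility requires their sum to equal δ_free.
So P = δ_free / [L/(AE) + 1/k] = 0.3746 / [ 975/(1525×199×10³) + 1/(60×10³) ].
P = 0.3746 / 1.988×10⁻⁵ = 18840 N.
σ = P/A = 18840/1525 = 12.36 MPa.

σ ≈ 12.4 MPa (compressive)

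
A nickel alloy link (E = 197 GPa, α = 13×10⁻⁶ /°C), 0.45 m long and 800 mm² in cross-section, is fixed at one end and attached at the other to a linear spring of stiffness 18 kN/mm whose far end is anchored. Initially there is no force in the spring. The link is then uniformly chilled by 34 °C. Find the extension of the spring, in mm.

If the spring were absent the link would shorten by αΔT L = 13×10⁻⁶ × 34 × 450 = 0.1989 mm.
Let P be the tensile force in the spring. The link extends elastically by PL/(AE) and the spring stretches by P/k; together these equal δ_free.
P [ L/(AE) + 1/k ] = δ_free → P [ 450/(800×197×10³) + 1/(18×10³) ] = 0.1989.
P = 0.1989 / 5.841×10⁻⁵ = 3405 N.
Spring extension = P/k = 3405/(18×10³) = 0.1892 mm.

δ ≈ 0.189 mm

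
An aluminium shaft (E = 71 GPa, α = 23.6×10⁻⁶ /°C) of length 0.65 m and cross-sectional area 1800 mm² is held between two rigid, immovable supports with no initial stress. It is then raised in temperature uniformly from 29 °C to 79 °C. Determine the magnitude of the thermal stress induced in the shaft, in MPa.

Because both ends are immovable the net strain is zero, and the suppressed thermal strain is αΔT = 23.6×10⁻⁶ × 50 = 1180×10⁻⁶.
Hence σ = E·αΔT = 71×10³ × 1180×10⁻⁶ = 83.78 MPa, compressive.

σ ≈ 83.8 MPa (compressive)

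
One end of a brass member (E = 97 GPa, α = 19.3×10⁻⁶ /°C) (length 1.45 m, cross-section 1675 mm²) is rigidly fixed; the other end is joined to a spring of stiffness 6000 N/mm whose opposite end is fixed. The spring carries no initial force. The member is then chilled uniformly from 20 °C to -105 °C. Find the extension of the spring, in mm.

If the spring were absent the member would shorten by αΔT L = 19.3×10⁻⁶ × 125 × 1450 = 3.498 mm.
With a force P in the spring, the elastic change of the member is PL/(AE) and that of the spring is P/k; compatibility requires their sum to equal δ_free.
P [ L/(AE) + 1/k ] = δ_free → P [ 1450/(1675×97×10³) + 1/(6000) ] = 3.498.
P = 3.498 / 0.0001756 = 19920 N.
Spring extension = P/k = 19920/(6000) = 3.32 mm.

δ ≈ 3.32 mm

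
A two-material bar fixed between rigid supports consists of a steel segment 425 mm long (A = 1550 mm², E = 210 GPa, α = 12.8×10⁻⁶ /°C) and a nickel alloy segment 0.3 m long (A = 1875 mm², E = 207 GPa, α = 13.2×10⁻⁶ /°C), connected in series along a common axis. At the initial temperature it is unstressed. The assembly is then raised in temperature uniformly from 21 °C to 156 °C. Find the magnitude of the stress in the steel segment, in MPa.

σ ≈ 394 MPa (compressive)

With the walls removed the bar would change length by δ_free = Σ αᵢΔT Lᵢ = 12.8×10⁻⁶×135×425 + 13.2×10⁻⁶×135×300 = 1.269 mm.
The rigid supports impose zero overall length change; the single axial force P common to all segments must satisfy P Σ Lᵢ/(AᵢEᵢ) = δ_free.
Σ Lᵢ/(AᵢEᵢ) = 425/(1550×210×10³) + 300/(1875×207×10³) = 2.079×10⁻⁶ mm/N.
So P = 1.269 / 2.079×10⁻⁶ = 610.5 kN, compressive.
σ_{steel} = P / A = 610500 / 1550 = 393.9 MPa.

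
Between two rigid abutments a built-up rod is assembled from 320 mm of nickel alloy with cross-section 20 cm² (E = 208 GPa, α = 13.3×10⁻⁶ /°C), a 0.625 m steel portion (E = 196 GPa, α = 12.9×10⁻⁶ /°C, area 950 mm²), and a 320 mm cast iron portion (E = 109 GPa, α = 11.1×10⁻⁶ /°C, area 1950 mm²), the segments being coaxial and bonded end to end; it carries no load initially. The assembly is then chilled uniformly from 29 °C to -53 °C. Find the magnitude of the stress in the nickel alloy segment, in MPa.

Free thermal contraction of the whole bar: Σ αᵢΔT Lᵢ = 13.3×10⁻⁶×82×320 + 12.9×10⁻⁶×82×625 + 11.1×10⁻⁶×82×320 = 1.301 mm.
The rigid supports impose zero overall length change; the single axial force P common to all segments must satisfy P Σ Lᵢ/(AᵢEᵢ) = δ_free.
The series flexibility is Σ Lᵢ/(AᵢEᵢ) = 320/(2000×208×10³) + 625/(950×196×10³) + 320/(1950×109×10³) = 5.631×10⁻⁶ mm/N.
Hence P = δ_free / Σ(L/AE) = 1.301/5.631×10⁻⁶ = 231.1 kN (tensile).
σ_{nickel alloy} = P / A = 231100 / 2000 = 115.5 MPa.

σ ≈ 116 MPa (tensile)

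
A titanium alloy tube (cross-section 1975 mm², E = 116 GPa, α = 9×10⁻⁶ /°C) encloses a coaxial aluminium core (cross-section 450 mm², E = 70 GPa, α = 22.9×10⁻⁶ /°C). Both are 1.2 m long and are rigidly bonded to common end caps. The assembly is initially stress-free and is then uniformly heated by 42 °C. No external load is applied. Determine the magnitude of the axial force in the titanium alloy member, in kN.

P ≈ 16.2 kN (tensile in the titanium alloy)

The aluminium has the larger α, so on heating it would change length more than the titanium alloy if both were free. The rigid plates force a common final length, so the aluminium is put into compression and the titanium alloy into tension, with equal and opposite forces P (no external load).
Setting the final lengths equal and cancelling L: (α₁ − α₂)ΔT = P/(A₁E₁) + P/(A₂E₂).
|α₁ − α₂|·ΔT = 13.9×10⁻⁶ × 42 = 0.0005838.
1/(A₁E₁) + 1/(A₂E₂) = 1/(1975×116×10³) + 1/(450×70×10³) = 3.611×10⁻⁸ N⁻¹.
P = 0.0005838 / 3.611×10⁻⁸ = 16170 N = 16.17 kN.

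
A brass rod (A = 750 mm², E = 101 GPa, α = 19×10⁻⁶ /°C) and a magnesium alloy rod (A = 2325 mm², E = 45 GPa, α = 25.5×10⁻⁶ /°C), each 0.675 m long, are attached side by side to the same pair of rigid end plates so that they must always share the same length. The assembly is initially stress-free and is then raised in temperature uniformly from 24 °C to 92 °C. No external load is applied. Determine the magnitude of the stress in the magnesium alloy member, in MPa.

σ ≈ 8.35 MPa (compressive)

The magnesium alloy has the larger α, so on heating it would change length more than the brass if both were free. The rigid plates force a common final length, so the magnesium alloy is put into compression and the brass into tension, with equal and opposite forces P (no external load).
Compatibility of the two members (thermal + elastic change equal): (α₁ − α₂)ΔT = P·[1/(A₁E₁) + 1/(A₂E₂)].
|α₁ − α₂|·ΔT = 6.5×10⁻⁶ × 68 = 0.000442.
1/(A₁E₁) + 1/(A₂E₂) = 1/(750×101×10³) + 1/(2325×45×10³) = 2.276×10⁻⁸ N⁻¹.
P = 0.000442 / 2.276×10⁻⁸ = 19420 N = 19.42 kN.
σ_{magnesium alloy} = P/A₂ = 19420/2325 = 8.353 MPa, compressive.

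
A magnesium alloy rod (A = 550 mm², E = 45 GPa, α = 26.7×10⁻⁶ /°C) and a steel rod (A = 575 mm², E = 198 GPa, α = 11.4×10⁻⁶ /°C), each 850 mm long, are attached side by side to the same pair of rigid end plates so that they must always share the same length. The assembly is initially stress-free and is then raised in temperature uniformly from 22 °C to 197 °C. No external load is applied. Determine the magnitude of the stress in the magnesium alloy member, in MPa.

The magnesium alloy has the larger α, so on heating it would change length more than the steel if both were free. The rigid plates force a common final length, so the magnesium alloy is put into compression and the steel into tension, with equal and opposite forces P (no external load).
Compatibility of the two members (thermal + elastic change equal): (α₁ − α₂)ΔT = P·[1/(A₁E₁) + 1/(A₂E₂)].
|α₁ − α₂|·ΔT = 15.3×10⁻⁶ × 175 = 0.002677.
1/(A₁E₁) + 1/(A₂E₂) = 1/(550×45×10³) + 1/(575×198×10³) = 4.919×10⁻⁸ N⁻¹.
So P = 0.002677 / 4.919×10⁻⁸ = 54.43 kN.
σ_{magnesium alloy} = P/A₁ = 54430/550 = 98.97 MPa, compressive.

σ ≈ 99 MPa (compressive)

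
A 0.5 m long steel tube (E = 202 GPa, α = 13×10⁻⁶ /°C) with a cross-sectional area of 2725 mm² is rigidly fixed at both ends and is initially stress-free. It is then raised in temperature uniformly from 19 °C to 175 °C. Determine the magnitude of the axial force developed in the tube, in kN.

P ≈ 1120 kN (compressive)

Full restraint means ε = 0, so the stress is σ = EαΔT = 202×10³ × 13×10⁻⁶ × 156 = 409.7 MPa.
Axial force P = σA = 409.7 × 2725 = 1.116×10⁶ N = 1116 kN, compressive.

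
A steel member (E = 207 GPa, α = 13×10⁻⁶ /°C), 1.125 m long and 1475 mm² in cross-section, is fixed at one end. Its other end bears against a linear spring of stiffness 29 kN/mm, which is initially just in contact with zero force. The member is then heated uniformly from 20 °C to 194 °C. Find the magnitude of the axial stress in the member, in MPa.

Free thermal expansion: δ_free = αΔT L = 13×10⁻⁶ × 174 × 1125 = 2.545 mm.
Let P be the compressive force at the spring. The member shortens elastically by PL/(AE) and the spring compresses by P/k; together these equal δ_free.
P [ L/(AE) + 1/k ] = δ_free → P [ 1125/(1475×207×10³) + 1/(29×10³) ] = 2.545.
P = 2.545 / 3.817×10⁻⁵ = 66670 N.
σ = P/A = 66670/1475 = 45.2 MPa.

σ ≈ 45.2 MPa (compressive)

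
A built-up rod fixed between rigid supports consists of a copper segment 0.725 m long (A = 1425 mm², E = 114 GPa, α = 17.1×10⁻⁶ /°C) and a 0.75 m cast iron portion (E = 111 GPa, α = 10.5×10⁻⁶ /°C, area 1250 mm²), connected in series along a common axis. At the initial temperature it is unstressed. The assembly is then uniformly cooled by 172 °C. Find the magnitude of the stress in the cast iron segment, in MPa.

σ ≈ 283 MPa (tensile)

Free thermal contraction of the whole bar: Σ αᵢΔT Lᵢ = 17.1×10⁻⁶×172×725 + 10.5×10⁻⁶×172×750 = 3.487 mm.
The rigid supports impose zero overall length change; the single axial force P common to all segments must satisfy P Σ Lᵢ/(AᵢEᵢ) = δ_free.
Σ Lᵢ/(AᵢEᵢ) = 725/(1425×114×10³) + 750/(1250×111×10³) = 9.868×10⁻⁶ mm/N.
P = 3.487 / 9.868×10⁻⁶ = 353300 N = 353.3 kN, tensile.
σ_{cast iron} = P / A = 353300 / 1250 = 282.7 MPa.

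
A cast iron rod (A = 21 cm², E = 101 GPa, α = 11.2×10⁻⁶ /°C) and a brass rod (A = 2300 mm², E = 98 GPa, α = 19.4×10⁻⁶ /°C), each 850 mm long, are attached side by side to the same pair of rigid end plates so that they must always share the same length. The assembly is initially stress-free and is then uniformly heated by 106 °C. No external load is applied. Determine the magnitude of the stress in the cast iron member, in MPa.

σ ≈ 45.2 MPa (tensile)

The brass has the larger α, so on heating it would change length more than the cast iron if both were free. The rigid plates force a common final length, so the brass is put into compression and the cast iron into tension, with equal and opposite forces P (no external load).
Equating the net (thermal + elastic) strains gives |α₁ − α₂|·ΔT = P·[1/(A₁E₁) + 1/(A₂E₂)].
|α₁ − α₂|·ΔT = 8.2×10⁻⁶ × 106 = 0.0008692.
1/(A₁E₁) + 1/(A₂E₂) = 1/(2100×101×10³) + 1/(2300×98×10³) = 9.151×10⁻⁹ N⁻¹.
P = 0.0008692 / 9.151×10⁻⁹ = 94980 N = 94.98 kN.
σ_{cast iron} = P/A₁ = 94980/2100 = 45.23 MPa, tensile.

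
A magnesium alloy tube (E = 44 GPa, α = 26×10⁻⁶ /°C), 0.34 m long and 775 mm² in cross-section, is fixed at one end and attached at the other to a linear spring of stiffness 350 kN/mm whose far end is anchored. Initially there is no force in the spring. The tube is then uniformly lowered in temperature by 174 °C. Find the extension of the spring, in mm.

If the spring were absent the tube would shorten by αΔT L = 26×10⁻⁶ × 174 × 340 = 1.538 mm.
Let P be the tensile force in the spring. The tube extends elastically by PL/(AE) and the spring stretches by P/k; together these equal δ_free.
P [ L/(AE) + 1/k ] = δ_free → P [ 340/(775×44×10³) + 1/(350×10³) ] = 1.538.
P = 1.538 / 1.283×10⁻⁵ = 119900 N.
Spring extension = P/k = 119900/(350×10³) = 0.3426 mm.

δ ≈ 0.343 mm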